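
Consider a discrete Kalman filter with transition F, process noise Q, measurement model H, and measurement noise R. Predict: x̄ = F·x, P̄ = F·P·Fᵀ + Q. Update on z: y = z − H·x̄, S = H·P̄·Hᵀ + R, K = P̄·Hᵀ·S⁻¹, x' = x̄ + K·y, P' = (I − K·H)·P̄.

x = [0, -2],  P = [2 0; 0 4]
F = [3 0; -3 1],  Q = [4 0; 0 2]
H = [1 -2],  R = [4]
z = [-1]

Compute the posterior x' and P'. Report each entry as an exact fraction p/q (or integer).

x' = [-145/97, -29/97]
P' = [452/97 168/97; 168/97 150/97]

x̄ = F·x = [0, -2]
P̄ = F·P·Fᵀ + Q = [22 -18; -18 24]
y = z − H·x̄ = [-5]
S = H·P̄·Hᵀ + R = [194]
K = P̄·Hᵀ·S⁻¹ = [29/97; -33/97]
x' = x̄ + K·y = [-145/97, -29/97]
P' = (I − K·H)·P̄ = [452/97 168/97; 168/97 150/97]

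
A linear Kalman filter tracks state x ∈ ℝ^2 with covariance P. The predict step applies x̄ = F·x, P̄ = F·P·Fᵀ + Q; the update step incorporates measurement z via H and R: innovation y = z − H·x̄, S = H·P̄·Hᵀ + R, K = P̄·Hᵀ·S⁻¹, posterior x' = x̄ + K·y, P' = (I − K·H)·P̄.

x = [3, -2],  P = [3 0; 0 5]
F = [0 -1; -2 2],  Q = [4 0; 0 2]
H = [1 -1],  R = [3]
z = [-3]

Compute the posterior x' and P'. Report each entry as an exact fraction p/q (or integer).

x' = [-51/22, 0]
P' = [233/66 8/3; 8/3 14/3]

x̄ = F·x = [2, -10]
P̄ = F·P·Fᵀ + Q = [9 -10; -10 34]
y = z − H·x̄ = [-15]
S = H·P̄·Hᵀ + R = [66]
K = P̄·Hᵀ·S⁻¹ = [19/66; -2/3]
x' = x̄ + K·y = [-51/22, 0]
P' = (I − K·H)·P̄ = [233/66 8/3; 8/3 14/3]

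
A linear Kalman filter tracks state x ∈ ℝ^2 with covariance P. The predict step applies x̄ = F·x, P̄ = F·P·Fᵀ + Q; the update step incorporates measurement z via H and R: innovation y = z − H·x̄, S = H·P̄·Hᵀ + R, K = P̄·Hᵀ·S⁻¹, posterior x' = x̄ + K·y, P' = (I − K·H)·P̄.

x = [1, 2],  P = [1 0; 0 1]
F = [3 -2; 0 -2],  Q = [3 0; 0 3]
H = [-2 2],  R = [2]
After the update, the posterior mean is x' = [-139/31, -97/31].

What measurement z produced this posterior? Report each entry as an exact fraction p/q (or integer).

x̄ = F·x = [-1, -4]
P̄ = F·P·Fᵀ + Q = [16 4; 4 7]
S = H·P̄·Hᵀ + R = [62]
K = P̄·Hᵀ·S⁻¹ = [-12/31; 3/31]
x' − x̄ = [-108/31, 27/31] = K·y
y = (KᵀK)⁻¹·Kᵀ·(x' − x̄) = [9]
z = y + H·x̄ = [9] + [-6] = [3]

z = [3]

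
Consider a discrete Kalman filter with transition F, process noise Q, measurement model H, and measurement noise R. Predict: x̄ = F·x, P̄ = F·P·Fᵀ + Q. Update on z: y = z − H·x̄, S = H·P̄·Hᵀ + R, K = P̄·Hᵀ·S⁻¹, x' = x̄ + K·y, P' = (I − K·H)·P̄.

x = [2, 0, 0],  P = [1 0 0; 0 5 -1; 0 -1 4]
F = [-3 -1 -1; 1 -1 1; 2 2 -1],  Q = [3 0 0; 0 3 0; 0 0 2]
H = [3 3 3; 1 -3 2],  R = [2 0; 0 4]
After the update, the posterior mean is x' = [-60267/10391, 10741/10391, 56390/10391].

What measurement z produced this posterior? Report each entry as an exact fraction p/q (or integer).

z = [2, 2]

x̄ = F·x = [-6, 2, 4]
P̄ = F·P·Fᵀ + Q = [19 -2 -11; -2 15 -15; -11 -15 34]
S = H·P̄·Hᵀ + R = [110 84; 84 442]
K = P̄·Hᵀ·S⁻¹ = [1926/10391 -591/20782; 954/10391 -3983/20782; 510/10391 2301/10391]
x' − x̄ = [2079/10391, -10041/10391, 14826/10391] = K·y
y = (KᵀK)⁻¹·Kᵀ·(x' − x̄) = [2, 6]
z = y + H·x̄ = [2, 6] + [0, -4] = [2, 2]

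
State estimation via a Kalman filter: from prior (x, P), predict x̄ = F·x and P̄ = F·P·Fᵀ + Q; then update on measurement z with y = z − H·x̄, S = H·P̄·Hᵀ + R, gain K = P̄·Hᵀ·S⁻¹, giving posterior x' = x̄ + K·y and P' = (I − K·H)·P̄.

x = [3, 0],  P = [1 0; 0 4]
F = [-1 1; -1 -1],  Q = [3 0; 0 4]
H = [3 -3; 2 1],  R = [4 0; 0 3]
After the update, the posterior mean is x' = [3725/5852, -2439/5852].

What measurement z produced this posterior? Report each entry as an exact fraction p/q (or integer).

z = [3, 2]

x̄ = F·x = [-3, -3]
P̄ = F·P·Fᵀ + Q = [8 -3; -3 9]
S = H·P̄·Hᵀ + R = [211 30; 30 32]
K = P̄·Hᵀ·S⁻¹ = [333/2926 1753/5852; -621/2926 1713/5852]
x' − x̄ = [21281/5852, 15117/5852] = K·y
y = (KᵀK)⁻¹·Kᵀ·(x' − x̄) = [3, 11]
z = y + H·x̄ = [3, 11] + [0, -9] = [3, 2]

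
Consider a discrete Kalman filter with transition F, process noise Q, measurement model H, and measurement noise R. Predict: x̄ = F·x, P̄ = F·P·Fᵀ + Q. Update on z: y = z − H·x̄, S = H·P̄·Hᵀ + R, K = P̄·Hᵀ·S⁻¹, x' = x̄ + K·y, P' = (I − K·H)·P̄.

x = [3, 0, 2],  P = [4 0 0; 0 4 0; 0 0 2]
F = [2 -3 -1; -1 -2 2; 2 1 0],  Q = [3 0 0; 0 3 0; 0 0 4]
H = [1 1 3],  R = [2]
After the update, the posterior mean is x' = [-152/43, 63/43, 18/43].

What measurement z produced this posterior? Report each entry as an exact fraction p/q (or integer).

z = [-1]

x̄ = F·x = [4, 1, 6]
P̄ = F·P·Fᵀ + Q = [57 12 4; 12 31 -16; 4 -16 24]
S = H·P̄·Hᵀ + R = [258]
K = P̄·Hᵀ·S⁻¹ = [27/86; -5/258; 10/43]
x' − x̄ = [-324/43, 20/43, -240/43] = K·y
y = (KᵀK)⁻¹·Kᵀ·(x' − x̄) = [-24]
z = y + H·x̄ = [-24] + [23] = [-1]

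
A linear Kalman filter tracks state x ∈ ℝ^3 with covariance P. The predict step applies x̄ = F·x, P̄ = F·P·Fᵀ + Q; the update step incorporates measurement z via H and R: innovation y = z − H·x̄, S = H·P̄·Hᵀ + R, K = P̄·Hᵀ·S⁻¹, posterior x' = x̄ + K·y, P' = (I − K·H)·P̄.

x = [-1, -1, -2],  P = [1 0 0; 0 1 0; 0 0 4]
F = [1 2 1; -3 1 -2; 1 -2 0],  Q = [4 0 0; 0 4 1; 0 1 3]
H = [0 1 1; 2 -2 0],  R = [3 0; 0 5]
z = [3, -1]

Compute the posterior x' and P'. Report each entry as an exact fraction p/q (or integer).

x' = [-2289/2441, -96/2441, 5619/2441]
P' = [12245/2441 10895/2441 -9827/2441; 10895/2441 12390/2441 -10752/2441; -9827/2441 -10752/2441 14196/2441]

x̄ = F·x = [-5, 6, 1]
P̄ = F·P·Fᵀ + Q = [13 -9 -3; -9 30 -4; -3 -4 8]
y = z − H·x̄ = [-4, 21]
S = H·P̄·Hᵀ + R = [33 -76; -76 249]
K = P̄·Hᵀ·S⁻¹ = [356/2441 540/2441; 546/2441 -598/2441; 1148/2441 370/2441]
x' = x̄ + K·y = [-2289/2441, -96/2441, 5619/2441]
P' = (I − K·H)·P̄ = [12245/2441 10895/2441 -9827/2441; 10895/2441 12390/2441 -10752/2441; -9827/2441 -10752/2441 14196/2441]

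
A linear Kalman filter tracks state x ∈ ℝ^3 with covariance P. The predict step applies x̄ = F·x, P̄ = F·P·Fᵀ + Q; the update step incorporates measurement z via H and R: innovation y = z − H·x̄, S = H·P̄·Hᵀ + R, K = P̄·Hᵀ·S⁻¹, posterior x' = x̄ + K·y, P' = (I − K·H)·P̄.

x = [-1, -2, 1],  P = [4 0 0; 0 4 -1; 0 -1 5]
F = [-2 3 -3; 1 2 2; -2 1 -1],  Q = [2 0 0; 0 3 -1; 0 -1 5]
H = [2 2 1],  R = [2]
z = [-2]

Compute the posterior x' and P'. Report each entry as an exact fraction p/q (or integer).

x' = [71/682, -47/22, 685/341]
P' = [14769/682 -563/22 2939/341; -563/22 739/22 -175/11; 2939/341 -175/11 5080/341]

x̄ = F·x = [-7, -3, -1]
P̄ = F·P·Fᵀ + Q = [117 -14 49; -14 35 -11; 49 -11 32]
y = z − H·x̄ = [19]
S = H·P̄·Hᵀ + R = [682]
K = P̄·Hᵀ·S⁻¹ = [255/682; 1/22; 54/341]
x' = x̄ + K·y = [71/682, -47/22, 685/341]
P' = (I − K·H)·P̄ = [14769/682 -563/22 2939/341; -563/22 739/22 -175/11; 2939/341 -175/11 5080/341]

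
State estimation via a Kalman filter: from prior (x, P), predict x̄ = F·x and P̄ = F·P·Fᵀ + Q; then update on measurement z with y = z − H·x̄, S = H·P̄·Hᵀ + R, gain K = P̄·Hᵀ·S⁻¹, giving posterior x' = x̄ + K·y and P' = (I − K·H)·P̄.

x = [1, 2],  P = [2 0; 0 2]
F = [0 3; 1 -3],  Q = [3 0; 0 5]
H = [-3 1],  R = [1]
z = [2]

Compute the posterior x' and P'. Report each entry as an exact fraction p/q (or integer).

x' = [-87/323, 360/323]
P' = [222/323 585/323; 585/323 1834/323]

x̄ = F·x = [6, -5]
P̄ = F·P·Fᵀ + Q = [21 -18; -18 25]
y = z − H·x̄ = [25]
S = H·P̄·Hᵀ + R = [323]
K = P̄·Hᵀ·S⁻¹ = [-81/323; 79/323]
x' = x̄ + K·y = [-87/323, 360/323]
P' = (I − K·H)·P̄ = [222/323 585/323; 585/323 1834/323]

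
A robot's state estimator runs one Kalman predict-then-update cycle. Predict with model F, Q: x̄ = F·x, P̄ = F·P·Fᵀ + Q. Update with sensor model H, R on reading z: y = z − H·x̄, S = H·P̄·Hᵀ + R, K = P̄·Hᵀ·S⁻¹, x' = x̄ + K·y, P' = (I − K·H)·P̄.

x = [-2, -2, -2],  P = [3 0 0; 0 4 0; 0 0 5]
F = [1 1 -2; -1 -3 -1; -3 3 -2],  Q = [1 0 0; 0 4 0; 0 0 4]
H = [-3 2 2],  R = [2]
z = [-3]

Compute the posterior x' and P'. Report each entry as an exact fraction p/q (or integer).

x̄ = F·x = [0, 10, 4]
P̄ = F·P·Fᵀ + Q = [28 -5 23; -5 48 -17; 23 -17 87]
y = z − H·x̄ = [-31]
S = H·P̄·Hᵀ + R = [442]
K = P̄·Hᵀ·S⁻¹ = [-24/221; 77/442; 71/442]
x' = x̄ + K·y = [744/221, 2033/442, -433/442]
P' = (I − K·H)·P̄ = [5036/221 743/221 6787/221; 743/221 15287/442 -12981/442; 6787/221 -12981/442 33413/442]

x' = [744/221, 2033/442, -433/442]
P' = [5036/221 743/221 6787/221; 743/221 15287/442 -12981/442; 6787/221 -12981/442 33413/442]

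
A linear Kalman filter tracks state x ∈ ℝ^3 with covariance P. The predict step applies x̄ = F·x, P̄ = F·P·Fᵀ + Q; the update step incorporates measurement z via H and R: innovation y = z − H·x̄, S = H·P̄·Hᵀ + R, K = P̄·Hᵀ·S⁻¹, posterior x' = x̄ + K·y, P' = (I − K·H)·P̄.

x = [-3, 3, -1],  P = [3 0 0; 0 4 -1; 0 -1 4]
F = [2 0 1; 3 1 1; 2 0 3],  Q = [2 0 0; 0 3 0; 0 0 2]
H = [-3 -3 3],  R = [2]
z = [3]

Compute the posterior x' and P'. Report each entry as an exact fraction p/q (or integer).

x' = [-1123/199, -853/199, -1773/199]
P' = [5139/398 2154/199 9417/398; 2154/199 3114/199 5238/199; 9417/398 5238/199 19891/398]

x̄ = F·x = [-7, -7, -9]
P̄ = F·P·Fᵀ + Q = [18 21 24; 21 36 27; 24 27 50]
y = z − H·x̄ = [-12]
S = H·P̄·Hᵀ + R = [398]
K = P̄·Hᵀ·S⁻¹ = [-45/398; -45/199; -3/398]
x' = x̄ + K·y = [-1123/199, -853/199, -1773/199]
P' = (I − K·H)·P̄ = [5139/398 2154/199 9417/398; 2154/199 3114/199 5238/199; 9417/398 5238/199 19891/398]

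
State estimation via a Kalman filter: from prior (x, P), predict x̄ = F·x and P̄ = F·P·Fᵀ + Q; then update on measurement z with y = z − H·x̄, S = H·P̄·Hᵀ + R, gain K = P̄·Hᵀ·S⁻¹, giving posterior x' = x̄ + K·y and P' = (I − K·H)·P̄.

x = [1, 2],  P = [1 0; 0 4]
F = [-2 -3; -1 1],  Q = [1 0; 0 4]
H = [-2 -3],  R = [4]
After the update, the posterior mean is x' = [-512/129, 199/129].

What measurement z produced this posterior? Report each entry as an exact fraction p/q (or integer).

z = [3]

x̄ = F·x = [-8, 1]
P̄ = F·P·Fᵀ + Q = [41 -10; -10 9]
S = H·P̄·Hᵀ + R = [129]
K = P̄·Hᵀ·S⁻¹ = [-52/129; -7/129]
x' − x̄ = [520/129, 70/129] = K·y
y = (KᵀK)⁻¹·Kᵀ·(x' − x̄) = [-10]
z = y + H·x̄ = [-10] + [13] = [3]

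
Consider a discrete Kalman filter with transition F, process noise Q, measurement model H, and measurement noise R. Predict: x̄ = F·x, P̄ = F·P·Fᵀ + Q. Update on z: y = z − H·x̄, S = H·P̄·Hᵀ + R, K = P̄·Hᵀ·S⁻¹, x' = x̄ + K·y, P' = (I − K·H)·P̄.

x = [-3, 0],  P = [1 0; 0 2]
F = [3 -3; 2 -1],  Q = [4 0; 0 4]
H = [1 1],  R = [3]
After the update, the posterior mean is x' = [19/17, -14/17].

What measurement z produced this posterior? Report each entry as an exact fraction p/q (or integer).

x̄ = F·x = [-9, -6]
P̄ = F·P·Fᵀ + Q = [31 12; 12 10]
S = H·P̄·Hᵀ + R = [68]
K = P̄·Hᵀ·S⁻¹ = [43/68; 11/34]
x' − x̄ = [172/17, 88/17] = K·y
y = (KᵀK)⁻¹·Kᵀ·(x' − x̄) = [16]
z = y + H·x̄ = [16] + [-15] = [1]

z = [1]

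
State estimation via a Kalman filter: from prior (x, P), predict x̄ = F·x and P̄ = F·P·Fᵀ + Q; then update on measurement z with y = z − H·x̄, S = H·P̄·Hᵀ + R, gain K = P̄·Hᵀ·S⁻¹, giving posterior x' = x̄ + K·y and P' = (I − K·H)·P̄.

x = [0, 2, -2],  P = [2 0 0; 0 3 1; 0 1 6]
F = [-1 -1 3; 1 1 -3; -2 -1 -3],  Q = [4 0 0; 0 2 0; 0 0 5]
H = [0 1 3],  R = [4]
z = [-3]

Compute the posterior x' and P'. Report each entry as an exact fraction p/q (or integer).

x̄ = F·x = [-8, 8, 4]
P̄ = F·P·Fᵀ + Q = [57 -53 -47; -53 55 47; -47 47 76]
y = z − H·x̄ = [-23]
S = H·P̄·Hᵀ + R = [1025]
K = P̄·Hᵀ·S⁻¹ = [-194/1025; 196/1025; 11/41]
x' = x̄ + K·y = [-3738/1025, 3692/1025, -89/41]
P' = (I − K·H)·P̄ = [20789/1025 -16301/1025 207/41; -16301/1025 17959/1025 -229/41; 207/41 -229/41 91/41]

x' = [-3738/1025, 3692/1025, -89/41]
P' = [20789/1025 -16301/1025 207/41; -16301/1025 17959/1025 -229/41; 207/41 -229/41 91/41]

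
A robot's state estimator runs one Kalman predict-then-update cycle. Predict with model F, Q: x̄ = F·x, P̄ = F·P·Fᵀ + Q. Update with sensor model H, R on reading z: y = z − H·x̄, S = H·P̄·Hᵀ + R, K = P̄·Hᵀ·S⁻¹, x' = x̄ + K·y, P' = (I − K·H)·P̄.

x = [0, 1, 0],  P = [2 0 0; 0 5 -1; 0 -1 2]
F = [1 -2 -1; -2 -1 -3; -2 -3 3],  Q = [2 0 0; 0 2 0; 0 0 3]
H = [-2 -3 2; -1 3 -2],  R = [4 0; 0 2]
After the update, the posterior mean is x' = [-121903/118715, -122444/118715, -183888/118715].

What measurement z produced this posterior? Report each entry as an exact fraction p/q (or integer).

z = [2, 1]

x̄ = F·x = [-2, -1, -3]
P̄ = F·P·Fᵀ + Q = [22 5 23; 5 27 -1; 23 -1 92]
S = H·P̄·Hᵀ + R = [591 -548; -548 709]
K = P̄·Hᵀ·S⁻¹ = [-38261/118715 -38447/118715; -23193/118715 -4866/118715; -15111/118715 -46842/118715]
x' − x̄ = [115527/118715, -3729/118715, 172257/118715] = K·y
y = (KᵀK)⁻¹·Kᵀ·(x' − x̄) = [1, -4]
z = y + H·x̄ = [1, -4] + [1, 5] = [2, 1]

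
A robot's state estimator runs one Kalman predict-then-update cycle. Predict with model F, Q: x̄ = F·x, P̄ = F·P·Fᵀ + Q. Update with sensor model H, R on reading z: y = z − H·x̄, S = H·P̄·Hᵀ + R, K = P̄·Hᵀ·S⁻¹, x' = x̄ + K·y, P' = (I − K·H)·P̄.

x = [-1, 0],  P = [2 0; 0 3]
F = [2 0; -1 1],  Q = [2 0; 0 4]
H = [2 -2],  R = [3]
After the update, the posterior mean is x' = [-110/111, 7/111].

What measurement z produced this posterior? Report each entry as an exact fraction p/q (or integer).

x̄ = F·x = [-2, 1]
P̄ = F·P·Fᵀ + Q = [10 -4; -4 9]
S = H·P̄·Hᵀ + R = [111]
K = P̄·Hᵀ·S⁻¹ = [28/111; -26/111]
x' − x̄ = [112/111, -104/111] = K·y
y = (KᵀK)⁻¹·Kᵀ·(x' − x̄) = [4]
z = y + H·x̄ = [4] + [-6] = [-2]

z = [-2]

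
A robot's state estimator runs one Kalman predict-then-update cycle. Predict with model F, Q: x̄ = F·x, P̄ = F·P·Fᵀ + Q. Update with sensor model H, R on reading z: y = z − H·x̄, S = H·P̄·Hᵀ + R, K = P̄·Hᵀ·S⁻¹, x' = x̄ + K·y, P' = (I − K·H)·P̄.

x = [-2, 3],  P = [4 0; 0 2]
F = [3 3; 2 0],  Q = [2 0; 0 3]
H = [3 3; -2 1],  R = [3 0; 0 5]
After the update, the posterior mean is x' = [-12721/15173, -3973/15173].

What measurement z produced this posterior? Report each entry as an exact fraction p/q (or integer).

z = [-3, 3]

x̄ = F·x = [3, -4]
P̄ = F·P·Fᵀ + Q = [56 24; 24 19]
S = H·P̄·Hᵀ + R = [1110 -351; -351 152]
K = P̄·Hᵀ·S⁻¹ = [1864/15173 -4480/15173; 3143/15173 4363/15173]
x' − x̄ = [-58240/15173, 56719/15173] = K·y
y = (KᵀK)⁻¹·Kᵀ·(x' − x̄) = [0, 13]
z = y + H·x̄ = [0, 13] + [-3, -10] = [-3, 3]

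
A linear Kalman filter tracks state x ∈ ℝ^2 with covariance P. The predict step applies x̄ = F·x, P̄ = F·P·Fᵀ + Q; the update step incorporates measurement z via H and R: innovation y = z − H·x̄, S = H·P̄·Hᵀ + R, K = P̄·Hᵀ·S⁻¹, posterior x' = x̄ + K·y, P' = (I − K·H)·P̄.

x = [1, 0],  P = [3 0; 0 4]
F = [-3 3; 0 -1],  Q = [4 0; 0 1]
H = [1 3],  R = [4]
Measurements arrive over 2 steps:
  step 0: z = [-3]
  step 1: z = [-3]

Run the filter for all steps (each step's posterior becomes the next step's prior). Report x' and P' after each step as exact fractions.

step 0: x' = [-3, 0], P' = [1987/44 -621/44; -621/44 211/44]
step 1: x' = [-116097/18631, 20772/18631], P' = [474248/18631 -126552/18631; -126552/18631 39876/18631]

step 0: x̄ = F·x = [-3, 0]
step 0: P̄ = F·P·Fᵀ + Q = [67 -12; -12 5]
step 0: y = z − H·x̄ = [0]
step 0: S = H·P̄·Hᵀ + R = [44]
step 0: K = P̄·Hᵀ·S⁻¹ = [31/44; 3/44]
step 0: x' = x̄ + K·y = [-3, 0]
step 0: P' = (I − K·H)·P̄ = [1987/44 -621/44; -621/44 211/44]
step 1: x̄ = F·x = [9, 0]
step 1: P̄ = F·P·Fᵀ + Q = [7784/11 -624/11; -624/11 255/44]
step 1: y = z − H·x̄ = [-12]
step 1: S = H·P̄·Hᵀ + R = [18631/44]
step 1: K = P̄·Hᵀ·S⁻¹ = [23648/18631; -1731/18631]
step 1: x' = x̄ + K·y = [-116097/18631, 20772/18631]
step 1: P' = (I − K·H)·P̄ = [474248/18631 -126552/18631; -126552/18631 39876/18631]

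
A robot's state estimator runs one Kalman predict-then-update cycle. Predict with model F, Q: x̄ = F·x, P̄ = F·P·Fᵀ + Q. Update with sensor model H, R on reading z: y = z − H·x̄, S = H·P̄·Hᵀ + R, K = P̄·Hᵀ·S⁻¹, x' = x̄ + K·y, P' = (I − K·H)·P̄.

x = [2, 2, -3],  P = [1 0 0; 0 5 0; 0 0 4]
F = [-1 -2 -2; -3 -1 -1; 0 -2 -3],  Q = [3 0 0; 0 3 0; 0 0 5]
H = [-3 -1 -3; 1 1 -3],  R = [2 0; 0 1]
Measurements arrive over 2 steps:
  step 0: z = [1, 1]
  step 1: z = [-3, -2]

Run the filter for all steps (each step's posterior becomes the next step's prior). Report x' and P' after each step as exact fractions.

step 0: x̄ = F·x = [0, -5, 5]
step 0: P̄ = F·P·Fᵀ + Q = [40 21 44; 21 21 22; 44 22 61]
step 0: y = z − H·x̄ = [11, 21]
step 0: S = H·P̄·Hᵀ + R = [1982 588; 588 257]
step 0: K = P̄·Hᵀ·S⁻¹ = [-28413/163630 9901/81815; -12219/81815 20316/81815; -17813/163630 -16869/81815]
step 0: x' = x̄ + K·y = [103299/163630, -116848/81815, -86291/163630]
step 0: P' = (I − K·H)·P̄ = [194393/163630 -175236/81815 -58627/163630; -175236/81815 372849/81815 59099/81815; -58627/163630 59099/81815 31103/163630]
step 1: x̄ = F·x = [107335/32726, 1009/16363, 145253/32726]
step 1: P̄ = F·P·Fᵀ + Q = [620335/32726 -25412/16363 694913/32726; -25412/16363 79903/16363 -45478/16363; 694913/32726 -45478/16363 1099849/32726]
step 1: y = z − H·x̄ = [330802/16363, 130477/16363]
step 1: S = H·P̄·Hᵀ + R = [13682334/16363 6125302/16363; 6125302/16363 3493059/16363]
step 1: K = P̄·Hᵀ·S⁻¹ = [-66063012/313936177 47755694/313936177; -43128419/627872354 54973466/313936177; -60459915/627872354 -68121950/313936177]
step 1: x' = x̄ + K·y = [149778521/627872354, 21759512/313936177, 478103977/627872354]
step 1: P' = (I − K·H)·P̄ = [598680949/627872354 -508740090/313936177 -171436873/627872354; -508740090/313936177 2133062245/627872354 335211711/627872354; -171436873/627872354 335211711/627872354 50003123/313936177]

step 0: x' = [103299/163630, -116848/81815, -86291/163630], P' = [194393/163630 -175236/81815 -58627/163630; -175236/81815 372849/81815 59099/81815; -58627/163630 59099/81815 31103/163630]
step 1: x' = [149778521/627872354, 21759512/313936177, 478103977/627872354], P' = [598680949/627872354 -508740090/313936177 -171436873/627872354; -508740090/313936177 2133062245/627872354 335211711/627872354; -171436873/627872354 335211711/627872354 50003123/313936177]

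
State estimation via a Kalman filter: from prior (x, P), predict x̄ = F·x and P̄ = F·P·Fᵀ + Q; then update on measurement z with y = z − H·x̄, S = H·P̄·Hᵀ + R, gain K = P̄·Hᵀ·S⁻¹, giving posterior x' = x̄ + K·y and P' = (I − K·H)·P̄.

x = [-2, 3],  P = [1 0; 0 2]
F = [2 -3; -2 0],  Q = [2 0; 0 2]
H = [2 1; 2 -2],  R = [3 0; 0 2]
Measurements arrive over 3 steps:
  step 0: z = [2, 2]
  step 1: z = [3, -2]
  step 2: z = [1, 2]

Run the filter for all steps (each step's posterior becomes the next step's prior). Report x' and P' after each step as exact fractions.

step 0: x̄ = F·x = [-13, 4]
step 0: P̄ = F·P·Fᵀ + Q = [24 -4; -4 6]
step 0: y = z − H·x̄ = [24, 36]
step 0: S = H·P̄·Hᵀ + R = [89 92; 92 154]
step 0: K = P̄·Hᵀ·S⁻¹ = [812/2621 468/2621; 766/2621 -798/2621]
step 0: x' = x̄ + K·y = [2263/2621, 140/2621]
step 0: P' = (I − K·H)·P̄ = [968/2621 500/2621; 500/2621 1298/2621]
step 1: x̄ = F·x = [4106/2621, -4526/2621]
step 1: P̄ = F·P·Fᵀ + Q = [14796/2621 -872/2621; -872/2621 9114/2621]
step 1: y = z − H·x̄ = [4177/2621, -22506/2621]
step 1: S = H·P̄·Hᵀ + R = [72673/2621 42700/2621; 42700/2621 107858/2621]
step 1: K = P̄·Hᵀ·S⁻¹ = [335680/1147477 200484/1147477; 314330/1147477 -336918/1147477]
step 1: x' = x̄ + K·y = [611058/1147477, 1412496/1147477]
step 1: P' = (I − K·H)·P̄ = [402508/1147477 202024/1147477; 202024/1147477 538942/1147477]
step 2: x̄ = F·x = [-3015372/1147477, -1222116/1147477]
step 2: P̄ = F·P·Fᵀ + Q = [6331176/1147477 -397888/1147477; -397888/1147477 3904986/1147477]
step 2: y = z − H·x̄ = [8400337/1147477, 5881466/1147477]
step 2: S = H·P̄·Hᵀ + R = [31080569/1147477 18310508/1147477; 18310508/1147477 46422706/1147477]
step 2: K = P̄·Hᵀ·S⁻¹ = [28142128/96522145 16882056/96522145; 131555386/482610725 -141354798/482610725]
step 2: x' = x̄ + K·y = [38906596/96522145, -275447918/482610725]
step 2: P' = (I − K·H)·P̄ = [6753896/19304429 16887424/96522145; 16887424/96522145 225791918/482610725]

step 0: x' = [2263/2621, 140/2621], P' = [968/2621 500/2621; 500/2621 1298/2621]
step 1: x' = [611058/1147477, 1412496/1147477], P' = [402508/1147477 202024/1147477; 202024/1147477 538942/1147477]
step 2: x' = [38906596/96522145, -275447918/482610725], P' = [6753896/19304429 16887424/96522145; 16887424/96522145 225791918/482610725]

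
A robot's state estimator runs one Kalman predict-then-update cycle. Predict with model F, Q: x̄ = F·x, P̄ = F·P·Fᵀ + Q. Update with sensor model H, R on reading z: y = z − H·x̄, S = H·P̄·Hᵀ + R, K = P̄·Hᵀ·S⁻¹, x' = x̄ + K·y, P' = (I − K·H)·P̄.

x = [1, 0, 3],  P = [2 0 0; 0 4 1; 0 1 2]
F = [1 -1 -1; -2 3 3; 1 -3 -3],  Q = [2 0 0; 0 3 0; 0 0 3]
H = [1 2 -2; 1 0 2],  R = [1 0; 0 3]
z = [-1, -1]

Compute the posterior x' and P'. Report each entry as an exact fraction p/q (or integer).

x̄ = F·x = [-2, 7, -8]
P̄ = F·P·Fᵀ + Q = [12 -28 26; -28 83 -76; 26 -76 77]
y = z − H·x̄ = [-29, 17]
S = H·P̄·Hᵀ + R = [1045 -656; -656 427]
K = P̄·Hᵀ·S⁻¹ = [992/15879 3904/15879; 5750/15879 2140/15879; -1480/15879 4420/15879]
x' = x̄ + K·y = [5842/15879, -19217/15879, -8972/15879]
P' = (I − K·H)·P̄ = [35924/15879 -29572/15879 -12106/15879; -29572/15879 35657/15879 17996/15879; -12106/15879 17996/15879 12683/15879]

x' = [5842/15879, -19217/15879, -8972/15879]
P' = [35924/15879 -29572/15879 -12106/15879; -29572/15879 35657/15879 17996/15879; -12106/15879 17996/15879 12683/15879]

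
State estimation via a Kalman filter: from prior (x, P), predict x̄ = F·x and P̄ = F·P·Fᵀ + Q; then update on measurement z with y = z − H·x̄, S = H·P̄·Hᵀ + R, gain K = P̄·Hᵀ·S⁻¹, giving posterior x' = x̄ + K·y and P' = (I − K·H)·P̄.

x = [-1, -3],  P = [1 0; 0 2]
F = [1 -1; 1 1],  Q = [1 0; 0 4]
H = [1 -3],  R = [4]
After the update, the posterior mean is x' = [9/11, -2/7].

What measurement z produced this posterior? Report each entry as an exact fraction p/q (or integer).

x̄ = F·x = [2, -4]
P̄ = F·P·Fᵀ + Q = [4 -1; -1 7]
S = H·P̄·Hᵀ + R = [77]
K = P̄·Hᵀ·S⁻¹ = [1/11; -2/7]
x' − x̄ = [-13/11, 26/7] = K·y
y = (KᵀK)⁻¹·Kᵀ·(x' − x̄) = [-13]
z = y + H·x̄ = [-13] + [14] = [1]

z = [1]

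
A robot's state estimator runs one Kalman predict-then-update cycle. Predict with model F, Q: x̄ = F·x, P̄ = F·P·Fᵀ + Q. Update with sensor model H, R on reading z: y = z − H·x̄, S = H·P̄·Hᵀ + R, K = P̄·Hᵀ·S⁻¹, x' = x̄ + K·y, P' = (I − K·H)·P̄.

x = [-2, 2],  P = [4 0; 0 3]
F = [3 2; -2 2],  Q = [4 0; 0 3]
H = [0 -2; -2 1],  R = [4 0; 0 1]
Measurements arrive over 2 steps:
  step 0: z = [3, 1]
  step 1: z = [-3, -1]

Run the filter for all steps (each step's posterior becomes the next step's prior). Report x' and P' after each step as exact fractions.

step 0: x' = [-6588/6191, -14311/12382], P' = [2988/6191 2924/6191; 2924/6191 5903/6191]
step 1: x' = [2577453/2569201, 6070775/5138402], P' = [1163468/2569201 1064644/2569201; 1064644/2569201 2136969/2569201]

step 0: x̄ = F·x = [-2, 8]
step 0: P̄ = F·P·Fᵀ + Q = [52 -12; -12 31]
step 0: y = z − H·x̄ = [19, -11]
step 0: S = H·P̄·Hᵀ + R = [128 -110; -110 288]
step 0: K = P̄·Hᵀ·S⁻¹ = [-1462/6191 -3052/6191; -5903/12382 55/6191]
step 0: x' = x̄ + K·y = [-6588/6191, -14311/12382]
step 0: P' = (I − K·H)·P̄ = [2988/6191 2924/6191; 2924/6191 5903/6191]
step 1: x̄ = F·x = [-34075/6191, -1135/6191]
step 1: P̄ = F·P·Fᵀ + Q = [110356/6191 11532/6191; 11532/6191 30745/6191]
step 1: y = z − H·x̄ = [-20843/6191, -73206/6191]
step 1: S = H·P̄·Hᵀ + R = [147744/6191 -15362/6191; -15362/6191 432232/6191]
step 1: K = P̄·Hᵀ·S⁻¹ = [-532322/2569201 -1262292/2569201; -2136969/5138402 7681/2569201]
step 1: x' = x̄ + K·y = [2577453/2569201, 6070775/5138402]
step 1: P' = (I − K·H)·P̄ = [1163468/2569201 1064644/2569201; 1064644/2569201 2136969/2569201]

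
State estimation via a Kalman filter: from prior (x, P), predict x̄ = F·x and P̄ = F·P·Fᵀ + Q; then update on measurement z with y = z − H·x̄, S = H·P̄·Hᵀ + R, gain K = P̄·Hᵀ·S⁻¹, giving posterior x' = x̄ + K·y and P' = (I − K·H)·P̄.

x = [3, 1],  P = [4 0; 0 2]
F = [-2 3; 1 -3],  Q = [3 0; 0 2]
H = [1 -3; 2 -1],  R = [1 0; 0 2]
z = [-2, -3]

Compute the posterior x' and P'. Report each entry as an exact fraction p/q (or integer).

x' = [-5089/3198, 53/533]
P' = [2051/3198 137/533; 137/533 110/533]

x̄ = F·x = [-3, 0]
P̄ = F·P·Fᵀ + Q = [37 -26; -26 24]
y = z − H·x̄ = [1, 3]
S = H·P̄·Hᵀ + R = [410 328; 328 278]
K = P̄·Hᵀ·S⁻¹ = [-415/3198 20/39; -193/533 2/13]
x' = x̄ + K·y = [-5089/3198, 53/533]
P' = (I − K·H)·P̄ = [2051/3198 137/533; 137/533 110/533]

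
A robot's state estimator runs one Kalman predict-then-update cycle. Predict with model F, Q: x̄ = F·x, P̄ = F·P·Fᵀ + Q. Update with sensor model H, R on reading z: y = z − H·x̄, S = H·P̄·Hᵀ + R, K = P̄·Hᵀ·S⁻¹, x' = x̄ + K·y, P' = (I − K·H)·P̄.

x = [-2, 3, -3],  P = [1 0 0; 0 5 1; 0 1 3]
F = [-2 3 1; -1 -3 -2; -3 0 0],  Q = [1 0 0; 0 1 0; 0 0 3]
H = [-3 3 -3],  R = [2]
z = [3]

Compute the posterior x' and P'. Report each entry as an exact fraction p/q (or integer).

x̄ = F·x = [10, -1, 6]
P̄ = F·P·Fᵀ + Q = [59 -58 6; -58 71 3; 6 3 12]
y = z − H·x̄ = [54]
S = H·P̄·Hᵀ + R = [2378]
K = P̄·Hᵀ·S⁻¹ = [-9/58; 189/1189; -45/2378]
x' = x̄ + K·y = [47/29, 9017/1189, 5919/1189]
P' = (I − K·H)·P̄ = [101/58 19/29 -57/58; 19/29 12977/1189 12072/1189; -57/58 12072/1189 26511/2378]

x' = [47/29, 9017/1189, 5919/1189]
P' = [101/58 19/29 -57/58; 19/29 12977/1189 12072/1189; -57/58 12072/1189 26511/2378]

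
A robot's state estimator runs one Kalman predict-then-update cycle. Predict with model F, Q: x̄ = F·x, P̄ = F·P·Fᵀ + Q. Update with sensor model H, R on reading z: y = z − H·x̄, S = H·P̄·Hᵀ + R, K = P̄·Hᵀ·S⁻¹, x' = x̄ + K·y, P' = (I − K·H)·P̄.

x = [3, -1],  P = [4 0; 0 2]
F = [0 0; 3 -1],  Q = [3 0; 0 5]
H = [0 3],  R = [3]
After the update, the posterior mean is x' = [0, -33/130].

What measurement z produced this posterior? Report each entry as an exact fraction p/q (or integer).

z = [-1]

x̄ = F·x = [0, 10]
P̄ = F·P·Fᵀ + Q = [3 0; 0 43]
S = H·P̄·Hᵀ + R = [390]
K = P̄·Hᵀ·S⁻¹ = [0; 43/130]
x' − x̄ = [0, -1333/130] = K·y
y = (KᵀK)⁻¹·Kᵀ·(x' − x̄) = [-31]
z = y + H·x̄ = [-31] + [30] = [-1]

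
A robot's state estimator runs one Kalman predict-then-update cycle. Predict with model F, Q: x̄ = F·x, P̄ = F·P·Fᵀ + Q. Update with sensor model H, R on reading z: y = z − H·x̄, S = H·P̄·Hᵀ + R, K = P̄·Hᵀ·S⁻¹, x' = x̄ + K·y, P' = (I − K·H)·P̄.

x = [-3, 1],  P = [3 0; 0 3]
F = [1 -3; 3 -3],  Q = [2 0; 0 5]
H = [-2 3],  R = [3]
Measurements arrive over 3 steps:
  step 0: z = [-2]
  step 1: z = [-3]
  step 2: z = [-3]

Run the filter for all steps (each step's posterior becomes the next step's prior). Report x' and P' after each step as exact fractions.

step 0: x̄ = F·x = [-6, -12]
step 0: P̄ = F·P·Fᵀ + Q = [32 36; 36 59]
step 0: y = z − H·x̄ = [22]
step 0: S = H·P̄·Hᵀ + R = [230]
step 0: K = P̄·Hᵀ·S⁻¹ = [22/115; 21/46]
step 0: x' = x̄ + K·y = [-206/115, -45/23]
step 0: P' = (I − K·H)·P̄ = [2712/115 366/23; 366/23 509/46]
step 1: x̄ = F·x = [469/115, 57/115]
step 1: P̄ = F·P·Fᵀ + Q = [6829/230 -4743/230; -4743/230 6991/230]
step 1: y = z − H·x̄ = [422/115]
step 1: S = H·P̄·Hᵀ + R = [147841/230]
step 1: K = P̄·Hᵀ·S⁻¹ = [-27887/147841; 30459/147841]
step 1: x' = x̄ + K·y = [500601/147841, 185049/147841]
step 1: P' = (I − K·H)·P̄ = [1008354/147841 644349/147841; 644349/147841 460025/147841]
step 2: x̄ = F·x = [-54546/147841, 946656/147841]
step 2: P̄ = F·P·Fᵀ + Q = [1578167/147841 -566901/147841; -566901/147841 2356334/147841]
step 2: y = z − H·x̄ = [-3392583/147841]
step 2: S = H·P̄·Hᵀ + R = [34766009/147841]
step 2: K = P̄·Hᵀ·S⁻¹ = [-4857037/34766009; 8202804/34766009]
step 2: x' = x̄ + K·y = [98629977/34766009, 34379892/34766009]
step 2: P' = (I − K·H)·P̄ = [211549974/34766009 136176279/34766009; 136176279/34766009 98986990/34766009]

step 0: x' = [-206/115, -45/23], P' = [2712/115 366/23; 366/23 509/46]
step 1: x' = [500601/147841, 185049/147841], P' = [1008354/147841 644349/147841; 644349/147841 460025/147841]
step 2: x' = [98629977/34766009, 34379892/34766009], P' = [211549974/34766009 136176279/34766009; 136176279/34766009 98986990/34766009]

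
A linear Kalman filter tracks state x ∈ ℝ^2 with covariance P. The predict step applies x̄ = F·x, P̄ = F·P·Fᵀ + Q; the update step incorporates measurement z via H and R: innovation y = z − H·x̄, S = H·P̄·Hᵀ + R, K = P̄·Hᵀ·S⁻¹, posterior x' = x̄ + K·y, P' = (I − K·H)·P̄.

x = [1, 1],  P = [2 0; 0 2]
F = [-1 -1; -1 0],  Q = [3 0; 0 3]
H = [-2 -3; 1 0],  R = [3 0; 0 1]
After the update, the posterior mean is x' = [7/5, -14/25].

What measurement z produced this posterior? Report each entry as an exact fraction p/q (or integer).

z = [-1, 2]

x̄ = F·x = [-2, -1]
P̄ = F·P·Fᵀ + Q = [7 2; 2 5]
S = H·P̄·Hᵀ + R = [100 -20; -20 8]
K = P̄·Hᵀ·S⁻¹ = [-1/20 3/4; -7/25 -9/20]
x' − x̄ = [17/5, 11/25] = K·y
y = (KᵀK)⁻¹·Kᵀ·(x' − x̄) = [-8, 4]
z = y + H·x̄ = [-8, 4] + [7, -2] = [-1, 2]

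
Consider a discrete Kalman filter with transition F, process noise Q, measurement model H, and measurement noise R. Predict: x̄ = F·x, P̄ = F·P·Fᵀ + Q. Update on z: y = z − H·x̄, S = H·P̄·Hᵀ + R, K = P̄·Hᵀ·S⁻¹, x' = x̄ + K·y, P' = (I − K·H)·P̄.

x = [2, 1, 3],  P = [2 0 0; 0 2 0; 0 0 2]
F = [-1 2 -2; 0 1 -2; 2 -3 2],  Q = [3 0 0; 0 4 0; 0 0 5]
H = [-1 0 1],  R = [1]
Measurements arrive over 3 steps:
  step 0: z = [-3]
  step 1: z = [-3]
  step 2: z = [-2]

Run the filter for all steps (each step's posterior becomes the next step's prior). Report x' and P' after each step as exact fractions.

step 0: x' = [66/109, -129/109, -245/109], P' = [264/109 138/109 219/109; 138/109 850/109 112/109; 219/109 112/109 282/109]
step 1: x' = [11516/5151, 6365/1717, -3899/5151], P' = [56936/25755 5426/8585 9281/5151; 5426/8585 50618/8585 696/1717; 9281/5151 696/1717 12304/5151]
step 2: x' = [8078073/5732669, 12768881/5732669, -3718370/5732669], P' = [12586848/5732669 3364530/5732669 10231003/5732669; 3364530/5732669 33024266/5732669 2029664/5732669; 10231003/5732669 2029664/5732669 13582072/5732669]

step 0: x̄ = F·x = [-6, -5, 7]
step 0: P̄ = F·P·Fᵀ + Q = [21 12 -24; 12 14 -14; -24 -14 39]
step 0: y = z − H·x̄ = [-16]
step 0: S = H·P̄·Hᵀ + R = [109]
step 0: K = P̄·Hᵀ·S⁻¹ = [-45/109; -26/109; 63/109]
step 0: x' = x̄ + K·y = [66/109, -129/109, -245/109]
step 0: P' = (I − K·H)·P̄ = [264/109 138/109 219/109; 138/109 850/109 112/109; 219/109 112/109 282/109]
step 1: x̄ = F·x = [166/109, 361/109, 29/109]
step 1: P̄ = F·P·Fᵀ + Q = [4547/109 2456/109 -5984/109; 2456/109 1966/109 -3382/109; -5984/109 -3382/109 9131/109]
step 1: y = z − H·x̄ = [-190/109]
step 1: S = H·P̄·Hᵀ + R = [25755/109]
step 1: K = P̄·Hᵀ·S⁻¹ = [-10531/25755; -1946/8585; 3023/5151]
step 1: x' = x̄ + K·y = [11516/5151, 6365/1717, -3899/5151]
step 1: P' = (I − K·H)·P̄ = [56936/25755 5426/8585 9281/5151; 5426/8585 50618/8585 696/1717; 9281/5151 696/1717 12304/5151]
step 2: x̄ = F·x = [34472/5151, 26893/5151, -14017/1717]
step 2: P̄ = F·P·Fᵀ + Q = [204937/5151 112736/5151 -88744/1717; 112736/5151 459194/25755 -257062/8585; -88744/1717 -257062/8585 673303/8585]
step 2: y = z − H·x̄ = [66221/5151]
step 2: S = H·P̄·Hᵀ + R = [5732669/25755]
step 2: K = P̄·Hᵀ·S⁻¹ = [-2355845/5732669; -1334866/5732669; 3351069/5732669]
step 2: x' = x̄ + K·y = [8078073/5732669, 12768881/5732669, -3718370/5732669]
step 2: P' = (I − K·H)·P̄ = [12586848/5732669 3364530/5732669 10231003/5732669; 3364530/5732669 33024266/5732669 2029664/5732669; 10231003/5732669 2029664/5732669 13582072/5732669]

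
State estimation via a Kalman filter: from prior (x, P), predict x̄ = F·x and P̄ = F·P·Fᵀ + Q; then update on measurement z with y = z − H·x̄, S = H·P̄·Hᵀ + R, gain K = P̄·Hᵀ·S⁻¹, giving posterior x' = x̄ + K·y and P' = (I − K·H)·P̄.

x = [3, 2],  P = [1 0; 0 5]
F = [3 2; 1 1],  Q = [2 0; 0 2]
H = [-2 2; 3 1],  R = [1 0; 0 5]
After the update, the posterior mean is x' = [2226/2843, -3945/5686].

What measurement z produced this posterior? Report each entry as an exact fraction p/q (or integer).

x̄ = F·x = [13, 5]
P̄ = F·P·Fᵀ + Q = [31 13; 13 8]
S = H·P̄·Hᵀ + R = [53 -118; -118 370]
K = P̄·Hᵀ·S⁻¹ = [-406/2843 685/2843; 923/2843 1311/5686]
x' − x̄ = [-34733/2843, -32375/5686] = K·y
y = (KᵀK)⁻¹·Kᵀ·(x' − x̄) = [13, -43]
z = y + H·x̄ = [13, -43] + [-16, 44] = [-3, 1]

z = [-3, 1]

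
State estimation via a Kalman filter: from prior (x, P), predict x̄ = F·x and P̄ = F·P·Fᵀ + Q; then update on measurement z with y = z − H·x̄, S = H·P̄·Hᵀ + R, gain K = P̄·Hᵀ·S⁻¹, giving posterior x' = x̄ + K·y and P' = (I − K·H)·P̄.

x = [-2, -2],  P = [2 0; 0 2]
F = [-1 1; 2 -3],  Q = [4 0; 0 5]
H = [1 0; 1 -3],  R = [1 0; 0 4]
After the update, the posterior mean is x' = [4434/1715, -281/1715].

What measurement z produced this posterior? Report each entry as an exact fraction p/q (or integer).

x̄ = F·x = [0, 2]
P̄ = F·P·Fᵀ + Q = [8 -10; -10 31]
S = H·P̄·Hᵀ + R = [9 38; 38 351]
K = P̄·Hᵀ·S⁻¹ = [1364/1715 38/1715; 404/1715 -547/1715]
x' − x̄ = [4434/1715, -3711/1715] = K·y
y = (KᵀK)⁻¹·Kᵀ·(x' − x̄) = [3, 9]
z = y + H·x̄ = [3, 9] + [0, -6] = [3, 3]

z = [3, 3]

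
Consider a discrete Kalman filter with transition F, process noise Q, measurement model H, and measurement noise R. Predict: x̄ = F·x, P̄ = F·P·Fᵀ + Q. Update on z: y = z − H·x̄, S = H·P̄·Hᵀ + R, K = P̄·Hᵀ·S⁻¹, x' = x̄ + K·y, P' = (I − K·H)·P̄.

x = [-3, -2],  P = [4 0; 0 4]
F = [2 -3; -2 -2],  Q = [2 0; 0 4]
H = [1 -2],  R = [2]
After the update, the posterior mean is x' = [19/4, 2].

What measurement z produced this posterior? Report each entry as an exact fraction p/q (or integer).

x̄ = F·x = [0, 10]
P̄ = F·P·Fᵀ + Q = [54 8; 8 36]
S = H·P̄·Hᵀ + R = [168]
K = P̄·Hᵀ·S⁻¹ = [19/84; -8/21]
x' − x̄ = [19/4, -8] = K·y
y = (KᵀK)⁻¹·Kᵀ·(x' − x̄) = [21]
z = y + H·x̄ = [21] + [-20] = [1]

z = [1]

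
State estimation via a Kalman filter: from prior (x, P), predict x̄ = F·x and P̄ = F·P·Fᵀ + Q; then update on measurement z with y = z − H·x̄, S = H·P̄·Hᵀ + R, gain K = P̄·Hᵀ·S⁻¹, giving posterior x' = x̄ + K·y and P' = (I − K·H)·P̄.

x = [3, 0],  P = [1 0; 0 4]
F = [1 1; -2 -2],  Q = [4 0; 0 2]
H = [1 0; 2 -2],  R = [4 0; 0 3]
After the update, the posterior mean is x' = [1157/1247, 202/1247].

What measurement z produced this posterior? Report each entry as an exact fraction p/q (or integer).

x̄ = F·x = [3, -6]
P̄ = F·P·Fᵀ + Q = [9 -10; -10 22]
S = H·P̄·Hᵀ + R = [13 38; 38 207]
K = P̄·Hᵀ·S⁻¹ = [419/1247 152/1247; 362/1247 -452/1247]
x' − x̄ = [-2584/1247, 7684/1247] = K·y
y = (KᵀK)⁻¹·Kᵀ·(x' − x̄) = [0, -17]
z = y + H·x̄ = [0, -17] + [3, 18] = [3, 1]

z = [3, 1]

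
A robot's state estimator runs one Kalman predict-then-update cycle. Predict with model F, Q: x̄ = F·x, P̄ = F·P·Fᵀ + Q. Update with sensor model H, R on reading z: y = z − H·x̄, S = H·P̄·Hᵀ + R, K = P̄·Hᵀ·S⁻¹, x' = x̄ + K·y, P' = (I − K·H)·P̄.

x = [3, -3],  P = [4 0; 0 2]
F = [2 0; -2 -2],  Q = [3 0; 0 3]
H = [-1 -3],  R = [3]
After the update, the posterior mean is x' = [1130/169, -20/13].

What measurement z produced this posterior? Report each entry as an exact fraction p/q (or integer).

z = [-2]

x̄ = F·x = [6, 0]
P̄ = F·P·Fᵀ + Q = [19 -16; -16 27]
S = H·P̄·Hᵀ + R = [169]
K = P̄·Hᵀ·S⁻¹ = [29/169; -5/13]
x' − x̄ = [116/169, -20/13] = K·y
y = (KᵀK)⁻¹·Kᵀ·(x' − x̄) = [4]
z = y + H·x̄ = [4] + [-6] = [-2]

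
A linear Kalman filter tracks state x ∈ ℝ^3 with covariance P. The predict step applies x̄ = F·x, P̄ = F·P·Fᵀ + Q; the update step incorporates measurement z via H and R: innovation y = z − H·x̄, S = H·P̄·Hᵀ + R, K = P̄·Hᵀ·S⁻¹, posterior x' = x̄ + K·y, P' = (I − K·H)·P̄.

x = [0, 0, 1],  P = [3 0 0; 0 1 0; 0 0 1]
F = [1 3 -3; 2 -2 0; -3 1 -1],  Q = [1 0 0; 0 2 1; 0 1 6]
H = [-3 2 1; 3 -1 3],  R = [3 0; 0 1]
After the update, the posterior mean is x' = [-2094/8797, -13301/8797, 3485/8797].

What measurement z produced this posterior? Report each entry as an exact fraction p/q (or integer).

x̄ = F·x = [-3, 0, -1]
P̄ = F·P·Fᵀ + Q = [22 0 -3; 0 18 -19; -3 -19 35]
S = H·P̄·Hᵀ + R = [250 -206; -206 592]
K = P̄·Hᵀ·S⁻¹ = [-4851/17594 3/8797; -2693/52782 -3812/26391; 13621/52782 14993/52782]
x' − x̄ = [24297/8797, -13301/8797, 12282/8797] = K·y
y = (KᵀK)⁻¹·Kᵀ·(x' − x̄) = [-10, 14]
z = y + H·x̄ = [-10, 14] + [8, -12] = [-2, 2]

z = [-2, 2]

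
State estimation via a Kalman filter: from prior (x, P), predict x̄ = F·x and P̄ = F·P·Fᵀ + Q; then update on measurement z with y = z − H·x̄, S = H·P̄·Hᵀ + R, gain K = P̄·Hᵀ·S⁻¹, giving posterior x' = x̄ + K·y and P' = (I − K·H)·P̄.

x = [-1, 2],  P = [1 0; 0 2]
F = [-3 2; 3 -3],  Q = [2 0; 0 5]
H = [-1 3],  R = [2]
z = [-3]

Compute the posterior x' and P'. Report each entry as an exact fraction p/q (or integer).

x' = [503/435, -96/145]
P' = [1541/435 153/145; 153/145 77/145]

x̄ = F·x = [7, -9]
P̄ = F·P·Fᵀ + Q = [19 -21; -21 32]
y = z − H·x̄ = [31]
S = H·P̄·Hᵀ + R = [435]
K = P̄·Hᵀ·S⁻¹ = [-82/435; 39/145]
x' = x̄ + K·y = [503/435, -96/145]
P' = (I − K·H)·P̄ = [1541/435 153/145; 153/145 77/145]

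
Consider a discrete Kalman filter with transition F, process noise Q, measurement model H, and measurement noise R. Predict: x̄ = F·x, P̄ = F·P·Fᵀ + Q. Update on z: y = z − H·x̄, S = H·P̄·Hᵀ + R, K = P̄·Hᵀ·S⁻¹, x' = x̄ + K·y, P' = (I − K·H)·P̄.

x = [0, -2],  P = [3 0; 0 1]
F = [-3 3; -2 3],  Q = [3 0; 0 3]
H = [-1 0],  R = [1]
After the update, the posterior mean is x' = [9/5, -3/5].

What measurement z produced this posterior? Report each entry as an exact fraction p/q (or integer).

x̄ = F·x = [-6, -6]
P̄ = F·P·Fᵀ + Q = [39 27; 27 24]
S = H·P̄·Hᵀ + R = [40]
K = P̄·Hᵀ·S⁻¹ = [-39/40; -27/40]
x' − x̄ = [39/5, 27/5] = K·y
y = (KᵀK)⁻¹·Kᵀ·(x' − x̄) = [-8]
z = y + H·x̄ = [-8] + [6] = [-2]

z = [-2]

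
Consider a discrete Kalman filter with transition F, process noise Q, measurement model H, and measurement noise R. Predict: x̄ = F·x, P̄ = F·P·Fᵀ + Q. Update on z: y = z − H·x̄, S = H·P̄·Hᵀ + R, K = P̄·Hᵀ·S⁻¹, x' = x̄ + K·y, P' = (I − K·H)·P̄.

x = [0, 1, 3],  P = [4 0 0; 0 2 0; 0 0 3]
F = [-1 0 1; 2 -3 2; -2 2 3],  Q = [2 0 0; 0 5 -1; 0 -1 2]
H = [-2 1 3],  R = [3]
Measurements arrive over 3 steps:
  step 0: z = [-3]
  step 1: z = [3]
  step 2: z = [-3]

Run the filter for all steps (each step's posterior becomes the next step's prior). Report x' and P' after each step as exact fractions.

step 0: x' = [-108/305, 189/305, -407/305], P' = [1784/305 -1292/305 1651/305; -1292/305 15071/305 -5863/305; 1651/305 -5863/305 3169/305]
step 1: x' = [-59041/47470, 159476/23735, -102003/47470], P' = [348589/47470 1357846/23735 -673843/47470; 1357846/23735 16514978/23735 -4576957/23735; -673843/47470 -4576957/23735 2601721/47470]
step 2: x' = [19625258/8091209, 11217991/8091209, 1552287/8091209], P' = [364001598/8091209 3564833721/8091209 -949883933/8091209; 3564833721/8091209 37134089913/8091209 -10037825503/8091209; -949883933/8091209 -10037825503/8091209 2724603422/8091209]

step 0: x̄ = F·x = [3, 3, 11]
step 0: P̄ = F·P·Fᵀ + Q = [9 -2 17; -2 51 -11; 17 -11 53]
step 0: y = z − H·x̄ = [-33]
step 0: S = H·P̄·Hᵀ + R = [305]
step 0: K = P̄·Hᵀ·S⁻¹ = [31/305; 22/305; 114/305]
step 0: x' = x̄ + K·y = [-108/305, 189/305, -407/305]
step 0: P' = (I − K·H)·P̄ = [1784/305 -1292/305 1651/305; -1292/305 15071/305 -5863/305; 1651/305 -5863/305 3169/305]
step 1: x̄ = F·x = [-299/305, -1597/305, -627/305]
step 1: P̄ = F·P·Fᵀ + Q = [2261/305 16483/305 -4322/305; 16483/305 256044/305 -59156/305; -4322/305 -59156/305 16719/305]
step 1: y = z − H·x̄ = [759/61]
step 1: S = H·P̄·Hᵀ + R = [9494/61]
step 1: K = P̄·Hᵀ·S⁻¹ = [-201/9494; 4561/4747; -71/9494]
step 1: x' = x̄ + K·y = [-59041/47470, 159476/23735, -102003/47470]
step 1: P' = (I − K·H)·P̄ = [348589/47470 1357846/23735 -673843/47470; 1357846/23735 16514978/23735 -4576957/23735; -673843/47470 -4576957/23735 2601721/47470]
step 2: x̄ = F·x = [-21481/23735, -639472/23735, 449977/47470]
step 2: P̄ = F·P·Fᵀ + Q = [2196468/23735 20057541/23735 -5933828/23735; 20057541/23735 190588057/23735 -56216216/23735; -5933828/23735 -56216216/23735 33538221/47470]
step 2: y = z − H·x̄ = [-299321/47470]
step 2: S = H·P̄·Hᵀ + R = [8091209/47470]
step 2: K = P̄·Hᵀ·S⁻¹ = [-4273758/8091209; -36351346/8091209; 11917543/8091209]
step 2: x' = x̄ + K·y = [19625258/8091209, 11217991/8091209, 1552287/8091209]
step 2: P' = (I − K·H)·P̄ = [364001598/8091209 3564833721/8091209 -949883933/8091209; 3564833721/8091209 37134089913/8091209 -10037825503/8091209; -949883933/8091209 -10037825503/8091209 2724603422/8091209]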